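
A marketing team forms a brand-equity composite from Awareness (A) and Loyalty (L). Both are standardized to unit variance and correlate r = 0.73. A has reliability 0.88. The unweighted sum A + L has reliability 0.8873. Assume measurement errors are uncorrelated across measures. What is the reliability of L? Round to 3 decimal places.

0.730

Var(A+L) = 2 + 2·0.73 = 3.460.
True-score variance = ρ_A + ρ_L + 2·0.73, so 0.8873 = (0.88 + ρ_L + 1.46) / 3.460.
ρ_L = 0.8873·3.460 − 0.88 − 1.46 = 0.730.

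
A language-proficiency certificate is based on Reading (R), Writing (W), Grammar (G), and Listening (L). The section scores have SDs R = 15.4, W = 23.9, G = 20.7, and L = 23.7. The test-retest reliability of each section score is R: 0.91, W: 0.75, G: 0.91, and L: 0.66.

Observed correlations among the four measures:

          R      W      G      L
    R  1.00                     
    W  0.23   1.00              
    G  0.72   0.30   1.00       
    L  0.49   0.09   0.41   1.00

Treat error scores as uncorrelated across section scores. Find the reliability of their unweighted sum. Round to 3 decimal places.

Var(R+W+G+L) = 15.4² + 23.9² + 20.7² + 23.7² + 2·[15.4·23.9·0.23 + 15.4·20.7·0.72 + 15.4·23.7·0.49 + 23.9·20.7·0.30 + 23.9·23.7·0.09 + 20.7·23.7·0.41] = 1798.55 + 1787.11 = 3585.66.
Under uncorrelated errors the observed covariances equal the true-score covariances, so only the own-variance terms attenuate.
True-score variance = [15.4²·0.91 + 23.9²·0.75 + 20.7²·0.91 + 23.7²·0.66] + 1787.11 = 1404.86 + 1787.11 = 3191.97.
Reliability = 3191.97 / 3585.66 = 0.890.

0.890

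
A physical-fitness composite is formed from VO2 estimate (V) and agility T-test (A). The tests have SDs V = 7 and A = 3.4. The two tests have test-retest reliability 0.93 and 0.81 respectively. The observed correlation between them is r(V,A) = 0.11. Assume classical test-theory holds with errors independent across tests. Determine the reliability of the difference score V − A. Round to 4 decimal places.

Var(V−A) = 7² + 3.4² − 2·7·3.4·0.11 = 60.56 − 5.236 = 55.324.
With uncorrelated errors the cross-covariances are all true-score covariance, so they carry over unchanged; only the diagonal terms shrink to ρᵢσᵢ².
True-score variance = [7²·0.93 + 3.4²·0.81] − 5.236 = 54.9336 − 5.236 = 49.6976.
Reliability = 49.6976 / 55.324 = 0.8983.

0.8983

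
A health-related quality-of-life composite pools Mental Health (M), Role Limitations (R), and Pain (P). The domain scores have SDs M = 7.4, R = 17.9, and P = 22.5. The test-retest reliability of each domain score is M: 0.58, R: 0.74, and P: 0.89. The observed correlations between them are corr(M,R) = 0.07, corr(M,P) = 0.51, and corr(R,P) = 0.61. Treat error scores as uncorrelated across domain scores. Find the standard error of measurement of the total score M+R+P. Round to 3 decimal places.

12.728

Var(total) = 881.42 + 679.729 = 1561.15.
True-score variance = 719.427 + 679.729 = 1399.16, so reliability = 0.8962.
Error variance = 1561.15 − 1399.16 = 161.993; SEM = √161.993 = 12.728.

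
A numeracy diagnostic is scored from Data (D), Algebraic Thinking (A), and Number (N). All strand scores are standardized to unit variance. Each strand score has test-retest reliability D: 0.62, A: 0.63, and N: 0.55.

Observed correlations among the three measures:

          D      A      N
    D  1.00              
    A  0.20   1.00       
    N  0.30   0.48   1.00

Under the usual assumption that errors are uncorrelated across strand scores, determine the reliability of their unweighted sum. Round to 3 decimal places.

0.758

Var(D+A+N) = 3 + 2·[0.20 + 0.30 + 0.48] = 3 + 1.96 = 4.96.
Under uncorrelated errors the observed covariances equal the true-score covariances, so only the own-variance terms attenuate.
True-score variance = [0.62 + 0.63 + 0.55] + 1.96 = 1.8 + 1.96 = 3.76.
Reliability = 3.76 / 4.96 = 0.758.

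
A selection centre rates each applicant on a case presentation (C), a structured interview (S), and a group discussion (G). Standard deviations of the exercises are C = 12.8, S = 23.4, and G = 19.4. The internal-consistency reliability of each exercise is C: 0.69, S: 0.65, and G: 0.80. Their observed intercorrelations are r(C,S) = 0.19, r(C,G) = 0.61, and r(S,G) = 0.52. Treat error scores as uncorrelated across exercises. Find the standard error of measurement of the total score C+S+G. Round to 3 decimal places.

17.824

Var(total) = 1087.76 + 888.886 = 1976.65.
True-score variance = 770.052 + 888.886 = 1658.94, so reliability = 0.8393.
Error variance = 1976.65 − 1658.94 = 317.708; SEM = √317.708 = 17.824.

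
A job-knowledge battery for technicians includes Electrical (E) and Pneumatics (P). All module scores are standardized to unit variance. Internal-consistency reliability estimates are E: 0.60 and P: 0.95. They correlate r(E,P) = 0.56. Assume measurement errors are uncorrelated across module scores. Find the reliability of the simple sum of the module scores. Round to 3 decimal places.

0.856

Var(E+P) = 2 + 2·[0.56] = 2 + 1.12 = 3.12.
Because errors are independent across components, Cov(Tᵢ,Tⱼ) = Cov(Xᵢ,Xⱼ); the off-diagonal part of the true-score variance is the same as above.
True-score variance = [0.60 + 0.95] + 1.12 = 1.55 + 1.12 = 2.67.
Reliability = 2.67 / 3.12 = 0.856.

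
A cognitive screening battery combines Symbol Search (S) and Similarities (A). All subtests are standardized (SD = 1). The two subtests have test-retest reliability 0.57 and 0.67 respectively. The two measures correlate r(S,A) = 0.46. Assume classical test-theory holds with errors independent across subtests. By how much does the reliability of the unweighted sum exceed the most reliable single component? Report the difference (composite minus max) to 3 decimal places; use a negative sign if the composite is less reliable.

0.070

Var(sum) = 2 + 0.92 = 2.92; true-score variance = 1.24 + 0.92 = 2.16; composite reliability = 0.7397.
Max component reliability = 0.6700.
Difference = 0.7397 − 0.6700 = 0.070.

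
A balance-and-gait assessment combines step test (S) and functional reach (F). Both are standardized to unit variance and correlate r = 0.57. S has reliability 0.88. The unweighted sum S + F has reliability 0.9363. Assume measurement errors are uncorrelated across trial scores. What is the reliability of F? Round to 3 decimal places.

0.920

Var(S+F) = 2 + 2·0.57 = 3.140.
True-score variance = ρ_S + ρ_F + 2·0.57, so 0.9363 = (0.88 + ρ_F + 1.14) / 3.140.
ρ_F = 0.9363·3.140 − 0.88 − 1.14 = 0.920.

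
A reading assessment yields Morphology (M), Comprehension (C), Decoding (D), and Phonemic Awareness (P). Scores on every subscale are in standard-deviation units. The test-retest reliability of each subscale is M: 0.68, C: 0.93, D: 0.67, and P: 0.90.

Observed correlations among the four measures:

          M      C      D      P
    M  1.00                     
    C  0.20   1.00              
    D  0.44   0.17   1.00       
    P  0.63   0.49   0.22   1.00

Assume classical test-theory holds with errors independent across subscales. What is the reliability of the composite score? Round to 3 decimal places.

0.901

Var(M+C+D+P) = 4 + 2·[0.20 + 0.44 + 0.63 + 0.17 + 0.49 + 0.22] = 4 + 4.3 = 8.3.
With uncorrelated errors the cross-covariances are all true-score covariance, so they carry over unchanged; only the diagonal terms shrink to ρᵢσᵢ².
True-score variance = [0.68 + 0.93 + 0.67 + 0.90] + 4.3 = 3.18 + 4.3 = 7.48.
Reliability = 7.48 / 8.3 = 0.901.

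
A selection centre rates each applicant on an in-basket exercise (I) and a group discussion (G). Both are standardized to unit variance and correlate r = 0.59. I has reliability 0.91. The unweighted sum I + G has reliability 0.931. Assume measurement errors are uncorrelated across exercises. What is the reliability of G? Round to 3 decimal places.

0.871

Var(I+G) = 2 + 2·0.59 = 3.180.
True-score variance = ρ_I + ρ_G + 2·0.59, so 0.931 = (0.91 + ρ_G + 1.18) / 3.180.
ρ_G = 0.931·3.180 − 0.91 − 1.18 = 0.871.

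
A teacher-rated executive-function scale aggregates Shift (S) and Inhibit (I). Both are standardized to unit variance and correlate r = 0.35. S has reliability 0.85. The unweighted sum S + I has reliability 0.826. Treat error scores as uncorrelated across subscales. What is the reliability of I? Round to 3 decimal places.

0.680

Var(S+I) = 2 + 2·0.35 = 2.700.
True-score variance = ρ_S + ρ_I + 2·0.35, so 0.826 = (0.85 + ρ_I + 0.70) / 2.700.
ρ_I = 0.826·2.700 − 0.85 − 0.70 = 0.680.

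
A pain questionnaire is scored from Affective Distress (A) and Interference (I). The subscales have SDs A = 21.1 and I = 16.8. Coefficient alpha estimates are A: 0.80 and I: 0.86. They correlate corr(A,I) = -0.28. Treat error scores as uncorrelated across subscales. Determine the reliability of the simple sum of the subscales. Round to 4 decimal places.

0.7570

Var(A+I) = 21.1² + 16.8² + 2·[21.1·16.8·(-0.28)] = 727.45 − 198.509 = 528.941.
Under uncorrelated errors the observed covariances equal the true-score covariances, so only the own-variance terms attenuate.
True-score variance = [21.1²·0.80 + 16.8²·0.86] − 198.509 = 598.894 − 198.509 = 400.386.
Reliability = 400.386 / 528.941 = 0.7570.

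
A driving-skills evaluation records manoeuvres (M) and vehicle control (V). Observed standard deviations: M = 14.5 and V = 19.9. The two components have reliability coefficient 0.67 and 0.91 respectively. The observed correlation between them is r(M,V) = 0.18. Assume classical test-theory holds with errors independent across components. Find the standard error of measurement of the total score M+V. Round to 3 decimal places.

Var(total) = 606.26 + 103.878 = 710.138.
True-score variance = 501.237 + 103.878 = 605.115, so reliability = 0.8521.
Error variance = 710.138 − 605.115 = 105.023; SEM = √105.023 = 10.248.

10.248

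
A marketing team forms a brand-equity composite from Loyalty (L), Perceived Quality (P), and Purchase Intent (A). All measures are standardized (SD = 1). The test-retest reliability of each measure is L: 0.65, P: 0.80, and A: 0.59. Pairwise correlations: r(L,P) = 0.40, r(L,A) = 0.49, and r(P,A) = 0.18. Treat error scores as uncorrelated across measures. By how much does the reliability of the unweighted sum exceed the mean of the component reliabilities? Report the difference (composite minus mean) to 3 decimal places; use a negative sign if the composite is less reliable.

Var(sum) = 3 + 2.14 = 5.14; true-score variance = 2.04 + 2.14 = 4.18; composite reliability = 0.8132.
Mean component reliability = 0.6800.
Difference = 0.8132 − 0.6800 = 0.133.

0.133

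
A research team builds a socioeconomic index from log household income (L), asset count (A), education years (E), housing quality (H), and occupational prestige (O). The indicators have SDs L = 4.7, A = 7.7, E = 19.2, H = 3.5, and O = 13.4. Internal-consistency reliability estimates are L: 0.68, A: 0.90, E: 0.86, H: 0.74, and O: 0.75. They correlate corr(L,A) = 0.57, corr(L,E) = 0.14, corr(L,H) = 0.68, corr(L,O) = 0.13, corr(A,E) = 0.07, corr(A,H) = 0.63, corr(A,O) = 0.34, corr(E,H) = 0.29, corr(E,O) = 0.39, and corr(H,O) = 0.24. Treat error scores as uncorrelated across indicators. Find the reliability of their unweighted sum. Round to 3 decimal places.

0.901

Var(L+A+E+H+O) = 4.7² + 7.7² + 19.2² + 3.5² + 13.4² + 2·[4.7·7.7·0.57 + 4.7·19.2·0.14 + 4.7·3.5·0.68 + 4.7·13.4·0.13 + 7.7·19.2·0.07 + 7.7·3.5·0.63 + 7.7·13.4·0.34 + 19.2·3.5·0.29 + 19.2·13.4·0.39 + 3.5·13.4·0.24] = 641.83 + 492.254 = 1134.08.
With uncorrelated errors the cross-covariances are all true-score covariance, so they carry over unchanged; only the diagonal terms shrink to ρᵢσᵢ².
True-score variance = [4.7²·0.68 + 7.7²·0.90 + 19.2²·0.86 + 3.5²·0.74 + 13.4²·0.75] + 492.254 = 529.148 + 492.254 = 1021.4.
Reliability = 1021.4 / 1134.08 = 0.901.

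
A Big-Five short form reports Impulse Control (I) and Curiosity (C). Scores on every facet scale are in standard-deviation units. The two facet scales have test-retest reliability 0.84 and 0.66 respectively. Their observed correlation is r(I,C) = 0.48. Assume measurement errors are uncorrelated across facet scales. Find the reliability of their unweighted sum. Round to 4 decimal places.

Var(I+C) = 2 + 2·[0.48] = 2 + 0.96 = 2.96.
Because errors are independent across components, Cov(Tᵢ,Tⱼ) = Cov(Xᵢ,Xⱼ); the off-diagonal part of the true-score variance is the same as above.
True-score variance = [0.84 + 0.66] + 0.96 = 1.5 + 0.96 = 2.46.
Reliability = 2.46 / 2.96 = 0.8311.

0.8311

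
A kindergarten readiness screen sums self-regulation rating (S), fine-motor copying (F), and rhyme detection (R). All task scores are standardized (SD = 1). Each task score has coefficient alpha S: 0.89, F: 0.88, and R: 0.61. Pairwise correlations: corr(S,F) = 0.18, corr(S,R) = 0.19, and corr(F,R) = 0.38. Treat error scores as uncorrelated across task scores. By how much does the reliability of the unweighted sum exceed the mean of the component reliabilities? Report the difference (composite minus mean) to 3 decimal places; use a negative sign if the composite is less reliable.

0.069

Var(sum) = 3 + 1.5 = 4.5; true-score variance = 2.38 + 1.5 = 3.88; composite reliability = 0.8622.
Mean component reliability = 0.7933.
Difference = 0.8622 − 0.7933 = 0.069.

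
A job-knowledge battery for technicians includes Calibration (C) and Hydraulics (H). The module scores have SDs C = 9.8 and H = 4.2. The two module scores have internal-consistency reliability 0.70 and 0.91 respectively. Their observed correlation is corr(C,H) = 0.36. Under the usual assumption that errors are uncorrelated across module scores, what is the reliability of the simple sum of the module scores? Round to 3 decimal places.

0.788

Var(C+H) = 9.8² + 4.2² + 2·[9.8·4.2·0.36] = 113.68 + 29.6352 = 143.315.
Because errors are independent across components, Cov(Tᵢ,Tⱼ) = Cov(Xᵢ,Xⱼ); the off-diagonal part of the true-score variance is the same as above.
True-score variance = [9.8²·0.70 + 4.2²·0.91] + 29.6352 = 83.2804 + 29.6352 = 112.916.
Reliability = 112.916 / 143.315 = 0.788.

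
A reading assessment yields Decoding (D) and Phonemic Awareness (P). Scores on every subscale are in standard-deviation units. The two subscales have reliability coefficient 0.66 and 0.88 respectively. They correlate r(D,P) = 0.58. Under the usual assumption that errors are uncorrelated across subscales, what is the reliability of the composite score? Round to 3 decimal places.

Var(D+P) = 2 + 2·[0.58] = 2 + 1.16 = 3.16.
With uncorrelated errors the cross-covariances are all true-score covariance, so they carry over unchanged; only the diagonal terms shrink to ρᵢσᵢ².
True-score variance = [0.66 + 0.88] + 1.16 = 1.54 + 1.16 = 2.7.
Reliability = 2.7 / 3.16 = 0.854.

0.854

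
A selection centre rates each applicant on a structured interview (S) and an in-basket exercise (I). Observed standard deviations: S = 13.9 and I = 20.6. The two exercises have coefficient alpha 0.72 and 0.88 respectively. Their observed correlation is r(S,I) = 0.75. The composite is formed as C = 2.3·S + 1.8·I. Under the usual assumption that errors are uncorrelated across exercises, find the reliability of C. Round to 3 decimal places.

Var(C) = 2.3²·13.9² + 1.8²·20.6² + 2·[4.14·13.9·20.6·0.75] = 2397.01 + 1778.17 = 4175.18.
Under uncorrelated errors the observed covariances equal the true-score covariances, so only the own-variance terms attenuate.
True-score variance = [2.3²·13.9²·0.72 + 1.8²·20.6²·0.88] + 1778.17 = 1945.83 + 1778.17 = 3724.
Reliability = 3724 / 4175.18 = 0.892.

0.892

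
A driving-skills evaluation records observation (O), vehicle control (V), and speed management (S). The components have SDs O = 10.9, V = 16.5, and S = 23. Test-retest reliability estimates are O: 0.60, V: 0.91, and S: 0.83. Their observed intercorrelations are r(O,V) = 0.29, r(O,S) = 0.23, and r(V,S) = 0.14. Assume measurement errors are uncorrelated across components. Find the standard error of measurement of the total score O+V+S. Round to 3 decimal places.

12.726

Var(total) = 920.06 + 325.895 = 1245.95.
True-score variance = 758.103 + 325.895 = 1084, so reliability = 0.8700.
Error variance = 1245.95 − 1084 = 161.957; SEM = √161.957 = 12.726.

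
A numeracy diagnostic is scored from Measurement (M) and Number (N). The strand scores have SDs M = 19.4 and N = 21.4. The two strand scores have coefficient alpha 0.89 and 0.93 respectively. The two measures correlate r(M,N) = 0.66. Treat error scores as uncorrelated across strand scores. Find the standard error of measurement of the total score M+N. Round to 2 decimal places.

8.57

Var(total) = 834.32 + 548.011 = 1382.33.
True-score variance = 760.863 + 548.011 = 1308.87, so reliability = 0.9469.
Error variance = 1382.33 − 1308.87 = 73.4568; SEM = √73.4568 = 8.57.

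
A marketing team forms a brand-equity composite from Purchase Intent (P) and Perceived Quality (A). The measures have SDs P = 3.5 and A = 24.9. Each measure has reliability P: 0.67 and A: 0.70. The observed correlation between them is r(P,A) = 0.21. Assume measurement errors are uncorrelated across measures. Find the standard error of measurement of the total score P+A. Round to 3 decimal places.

13.786

Var(total) = 632.26 + 36.603 = 668.863.
True-score variance = 442.214 + 36.603 = 478.817, so reliability = 0.7159.
Error variance = 668.863 − 478.817 = 190.045; SEM = √190.045 = 13.786.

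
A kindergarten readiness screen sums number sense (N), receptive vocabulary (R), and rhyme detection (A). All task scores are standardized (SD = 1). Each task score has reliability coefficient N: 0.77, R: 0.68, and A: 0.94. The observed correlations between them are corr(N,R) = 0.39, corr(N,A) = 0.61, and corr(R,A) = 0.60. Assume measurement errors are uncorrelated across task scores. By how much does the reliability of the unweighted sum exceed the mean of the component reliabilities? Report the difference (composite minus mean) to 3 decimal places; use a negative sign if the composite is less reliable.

Var(sum) = 3 + 3.2 = 6.2; true-score variance = 2.39 + 3.2 = 5.59; composite reliability = 0.9016.
Mean component reliability = 0.7967.
Difference = 0.9016 − 0.7967 = 0.105.

0.105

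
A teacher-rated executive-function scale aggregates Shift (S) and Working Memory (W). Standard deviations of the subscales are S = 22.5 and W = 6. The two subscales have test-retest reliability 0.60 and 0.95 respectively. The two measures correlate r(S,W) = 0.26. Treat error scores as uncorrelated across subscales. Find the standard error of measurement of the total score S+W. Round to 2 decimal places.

14.29

Var(total) = 542.25 + 70.2 = 612.45.
True-score variance = 337.95 + 70.2 = 408.15, so reliability = 0.6664.
Error variance = 612.45 − 408.15 = 204.3; SEM = √204.3 = 14.29.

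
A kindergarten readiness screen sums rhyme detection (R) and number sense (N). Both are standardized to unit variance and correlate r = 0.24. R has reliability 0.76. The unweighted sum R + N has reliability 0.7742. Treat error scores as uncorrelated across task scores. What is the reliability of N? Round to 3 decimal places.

0.680

Var(R+N) = 2 + 2·0.24 = 2.480.
True-score variance = ρ_R + ρ_N + 2·0.24, so 0.7742 = (0.76 + ρ_N + 0.48) / 2.480.
ρ_N = 0.7742·2.480 − 0.76 − 0.48 = 0.680.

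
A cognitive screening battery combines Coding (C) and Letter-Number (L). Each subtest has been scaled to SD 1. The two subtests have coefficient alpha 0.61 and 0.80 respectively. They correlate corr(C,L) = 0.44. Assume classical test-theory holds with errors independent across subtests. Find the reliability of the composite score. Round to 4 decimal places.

Var(C+L) = 2 + 2·[0.44] = 2 + 0.88 = 2.88.
Under uncorrelated errors the observed covariances equal the true-score covariances, so only the own-variance terms attenuate.
True-score variance = [0.61 + 0.80] + 0.88 = 1.41 + 0.88 = 2.29.
Reliability = 2.29 / 2.88 = 0.7951.

0.7951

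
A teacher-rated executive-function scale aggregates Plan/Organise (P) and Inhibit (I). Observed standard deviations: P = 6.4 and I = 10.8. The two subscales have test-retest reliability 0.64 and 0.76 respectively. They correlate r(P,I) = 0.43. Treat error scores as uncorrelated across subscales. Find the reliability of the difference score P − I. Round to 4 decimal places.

0.5646

Var(P−I) = 6.4² + 10.8² − 2·6.4·10.8·0.43 = 157.6 − 59.4432 = 98.1568.
Under uncorrelated errors the observed covariances equal the true-score covariances, so only the own-variance terms attenuate.
True-score variance = [6.4²·0.64 + 10.8²·0.76] − 59.4432 = 114.861 − 59.4432 = 55.4176.
Reliability = 55.4176 / 98.1568 = 0.5646.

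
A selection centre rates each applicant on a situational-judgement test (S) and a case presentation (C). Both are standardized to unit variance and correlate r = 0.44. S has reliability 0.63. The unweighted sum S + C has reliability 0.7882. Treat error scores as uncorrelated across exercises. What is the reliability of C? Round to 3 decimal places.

0.760

Var(S+C) = 2 + 2·0.44 = 2.880.
True-score variance = ρ_S + ρ_C + 2·0.44, so 0.7882 = (0.63 + ρ_C + 0.88) / 2.880.
ρ_C = 0.7882·2.880 − 0.63 − 0.88 = 0.760.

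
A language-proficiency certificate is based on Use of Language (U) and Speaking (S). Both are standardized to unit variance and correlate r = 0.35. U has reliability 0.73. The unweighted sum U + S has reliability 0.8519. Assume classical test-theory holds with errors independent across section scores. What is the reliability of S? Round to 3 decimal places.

0.870

Var(U+S) = 2 + 2·0.35 = 2.700.
True-score variance = ρ_U + ρ_S + 2·0.35, so 0.8519 = (0.73 + ρ_S + 0.70) / 2.700.
ρ_S = 0.8519·2.700 − 0.73 − 0.70 = 0.870.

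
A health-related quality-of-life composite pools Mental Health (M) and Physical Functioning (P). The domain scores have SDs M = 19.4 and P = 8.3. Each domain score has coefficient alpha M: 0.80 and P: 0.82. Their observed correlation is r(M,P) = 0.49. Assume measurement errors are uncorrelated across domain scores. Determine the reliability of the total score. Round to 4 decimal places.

Var(M+P) = 19.4² + 8.3² + 2·[19.4·8.3·0.49] = 445.25 + 157.8 = 603.05.
With uncorrelated errors the cross-covariances are all true-score covariance, so they carry over unchanged; only the diagonal terms shrink to ρᵢσᵢ².
True-score variance = [19.4²·0.80 + 8.3²·0.82] + 157.8 = 357.578 + 157.8 = 515.377.
Reliability = 515.377 / 603.05 = 0.8546.

0.8546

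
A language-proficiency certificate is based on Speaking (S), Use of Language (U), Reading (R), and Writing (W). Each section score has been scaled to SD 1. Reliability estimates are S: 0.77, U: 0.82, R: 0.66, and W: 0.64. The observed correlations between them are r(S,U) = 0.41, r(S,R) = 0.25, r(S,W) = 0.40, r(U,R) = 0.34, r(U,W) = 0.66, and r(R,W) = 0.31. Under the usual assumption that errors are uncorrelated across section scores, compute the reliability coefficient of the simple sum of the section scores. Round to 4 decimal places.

Var(S+U+R+W) = 4 + 2·[0.41 + 0.25 + 0.40 + 0.34 + 0.66 + 0.31] = 4 + 4.74 = 8.74.
With uncorrelated errors the cross-covariances are all true-score covariance, so they carry over unchanged; only the diagonal terms shrink to ρᵢσᵢ².
True-score variance = [0.77 + 0.82 + 0.66 + 0.64] + 4.74 = 2.89 + 4.74 = 7.63.
Reliability = 7.63 / 8.74 = 0.8730.

0.8730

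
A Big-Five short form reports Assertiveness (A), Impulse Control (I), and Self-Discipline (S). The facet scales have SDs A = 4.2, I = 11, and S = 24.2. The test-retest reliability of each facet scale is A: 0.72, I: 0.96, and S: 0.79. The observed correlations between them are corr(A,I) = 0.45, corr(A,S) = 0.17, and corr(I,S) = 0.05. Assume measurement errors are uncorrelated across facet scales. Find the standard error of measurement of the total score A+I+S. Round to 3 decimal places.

Var(total) = 724.28 + 102.758 = 827.038.
True-score variance = 591.516 + 102.758 = 694.274, so reliability = 0.8395.
Error variance = 827.038 − 694.274 = 132.764; SEM = √132.764 = 11.522.

11.522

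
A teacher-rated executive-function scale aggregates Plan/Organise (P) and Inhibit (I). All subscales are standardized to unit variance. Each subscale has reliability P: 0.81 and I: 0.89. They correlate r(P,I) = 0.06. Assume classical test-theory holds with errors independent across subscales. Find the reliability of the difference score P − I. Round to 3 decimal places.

0.840

Var(P−I) = 1 + 1 − 2·0.06 = 2 − 0.12 = 1.88.
With uncorrelated errors the cross-covariances are all true-score covariance, so they carry over unchanged; only the diagonal terms shrink to ρᵢσᵢ².
True-score variance = [0.81 + 0.89] − 0.12 = 1.7 − 0.12 = 1.58.
Reliability = 1.58 / 1.88 = 0.840.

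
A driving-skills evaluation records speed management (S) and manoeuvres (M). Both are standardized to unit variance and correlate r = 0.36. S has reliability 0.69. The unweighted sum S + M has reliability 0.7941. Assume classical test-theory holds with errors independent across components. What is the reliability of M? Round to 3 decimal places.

Var(S+M) = 2 + 2·0.36 = 2.720.
True-score variance = ρ_S + ρ_M + 2·0.36, so 0.7941 = (0.69 + ρ_M + 0.72) / 2.720.
ρ_M = 0.7941·2.720 − 0.69 − 0.72 = 0.750.

0.750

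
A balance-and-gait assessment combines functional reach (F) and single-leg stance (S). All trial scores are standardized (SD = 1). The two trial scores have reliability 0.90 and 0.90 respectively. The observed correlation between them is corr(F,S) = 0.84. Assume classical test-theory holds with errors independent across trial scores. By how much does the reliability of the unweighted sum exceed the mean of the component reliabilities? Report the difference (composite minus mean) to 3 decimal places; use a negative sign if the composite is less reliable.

Var(sum) = 2 + 1.68 = 3.68; true-score variance = 1.8 + 1.68 = 3.48; composite reliability = 0.9457.
Mean component reliability = 0.9000.
Difference = 0.9457 − 0.9000 = 0.046.

0.046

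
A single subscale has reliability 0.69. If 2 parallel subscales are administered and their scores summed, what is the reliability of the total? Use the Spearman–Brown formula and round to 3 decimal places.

ρ_k = kρ / (1 + (k−1)ρ) = 2·0.69 / (1 + 1·0.69) = 1.380 / 1.690 = 0.817.

0.817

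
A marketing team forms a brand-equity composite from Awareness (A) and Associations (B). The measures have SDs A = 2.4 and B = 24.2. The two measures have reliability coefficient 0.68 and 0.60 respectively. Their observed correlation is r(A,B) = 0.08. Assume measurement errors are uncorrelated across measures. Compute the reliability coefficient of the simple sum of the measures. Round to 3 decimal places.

Var(A+B) = 2.4² + 24.2² + 2·[2.4·24.2·0.08] = 591.4 + 9.2928 = 600.693.
Under uncorrelated errors the observed covariances equal the true-score covariances, so only the own-variance terms attenuate.
True-score variance = [2.4²·0.68 + 24.2²·0.60] + 9.2928 = 355.301 + 9.2928 = 364.594.
Reliability = 364.594 / 600.693 = 0.607.

0.607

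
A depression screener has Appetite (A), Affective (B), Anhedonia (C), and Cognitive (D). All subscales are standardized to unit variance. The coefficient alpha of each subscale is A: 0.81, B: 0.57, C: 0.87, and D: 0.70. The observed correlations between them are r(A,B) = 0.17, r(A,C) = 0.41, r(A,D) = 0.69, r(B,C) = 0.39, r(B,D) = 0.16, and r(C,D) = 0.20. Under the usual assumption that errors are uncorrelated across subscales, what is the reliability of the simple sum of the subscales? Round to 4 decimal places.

Var(A+B+C+D) = 4 + 2·[0.17 + 0.41 + 0.69 + 0.39 + 0.16 + 0.20] = 4 + 4.04 = 8.04.
With uncorrelated errors the cross-covariances are all true-score covariance, so they carry over unchanged; only the diagonal terms shrink to ρᵢσᵢ².
True-score variance = [0.81 + 0.57 + 0.87 + 0.70] + 4.04 = 2.95 + 4.04 = 6.99.
Reliability = 6.99 / 8.04 = 0.8694.

0.8694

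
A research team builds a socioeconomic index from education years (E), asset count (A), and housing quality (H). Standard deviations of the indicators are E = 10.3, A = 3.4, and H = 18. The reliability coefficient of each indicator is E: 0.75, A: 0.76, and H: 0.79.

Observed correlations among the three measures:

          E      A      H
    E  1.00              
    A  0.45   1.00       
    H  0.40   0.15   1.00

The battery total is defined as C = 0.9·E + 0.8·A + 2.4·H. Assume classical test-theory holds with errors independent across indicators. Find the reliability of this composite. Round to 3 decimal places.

0.822

Var(C) = 0.9²·10.3² + 0.8²·3.4² + 2.4²·18² + 2·[0.72·10.3·3.4·0.45 + 2.16·10.3·18·0.40 + 1.92·3.4·18·0.15] = 1959.57 + 378.315 = 2337.89.
With uncorrelated errors the cross-covariances are all true-score covariance, so they carry over unchanged; only the diagonal terms shrink to ρᵢσᵢ².
True-score variance = [0.9²·10.3²·0.75 + 0.8²·3.4²·0.76 + 2.4²·18²·0.79] + 378.315 = 1544.4 + 378.315 = 1922.72.
Reliability = 1922.72 / 2337.89 = 0.822.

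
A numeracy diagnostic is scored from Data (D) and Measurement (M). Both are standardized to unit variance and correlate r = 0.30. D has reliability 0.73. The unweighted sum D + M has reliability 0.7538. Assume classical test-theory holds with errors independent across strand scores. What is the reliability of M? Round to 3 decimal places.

Var(D+M) = 2 + 2·0.30 = 2.600.
True-score variance = ρ_D + ρ_M + 2·0.30, so 0.7538 = (0.73 + ρ_M + 0.60) / 2.600.
ρ_M = 0.7538·2.600 − 0.73 − 0.60 = 0.630.

0.630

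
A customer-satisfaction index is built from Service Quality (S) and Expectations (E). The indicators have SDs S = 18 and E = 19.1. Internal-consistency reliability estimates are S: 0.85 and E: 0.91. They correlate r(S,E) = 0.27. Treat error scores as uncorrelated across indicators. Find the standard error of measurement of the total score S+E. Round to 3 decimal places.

9.024

Var(total) = 688.81 + 185.652 = 874.462.
True-score variance = 607.377 + 185.652 = 793.029, so reliability = 0.9069.
Error variance = 874.462 − 793.029 = 81.4329; SEM = √81.4329 = 9.024.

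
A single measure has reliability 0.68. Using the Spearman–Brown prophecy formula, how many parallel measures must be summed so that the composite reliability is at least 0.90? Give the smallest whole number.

k ≥ ρ*(1−ρ₁)/(ρ₁(1−ρ*)) = 0.90·0.32 / (0.68·0.10) = 4.235.
Smallest integer k = 5.

5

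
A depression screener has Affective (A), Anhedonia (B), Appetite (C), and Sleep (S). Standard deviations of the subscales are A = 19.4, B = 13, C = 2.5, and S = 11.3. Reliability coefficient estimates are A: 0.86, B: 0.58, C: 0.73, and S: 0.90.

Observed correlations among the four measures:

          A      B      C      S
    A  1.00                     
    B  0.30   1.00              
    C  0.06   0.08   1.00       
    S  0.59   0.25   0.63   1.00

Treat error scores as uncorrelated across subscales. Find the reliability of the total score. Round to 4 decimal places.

0.8858

Var(A+B+C+S) = 19.4² + 13² + 2.5² + 11.3² + 2·[19.4·13·0.30 + 19.4·2.5·0.06 + 19.4·11.3·0.59 + 13·2.5·0.08 + 13·11.3·0.25 + 2.5·11.3·0.63] = 679.3 + 530.065 = 1209.36.
Under uncorrelated errors the observed covariances equal the true-score covariances, so only the own-variance terms attenuate.
True-score variance = [19.4²·0.86 + 13²·0.58 + 2.5²·0.73 + 11.3²·0.90] + 530.065 = 541.173 + 530.065 = 1071.24.
Reliability = 1071.24 / 1209.36 = 0.8858.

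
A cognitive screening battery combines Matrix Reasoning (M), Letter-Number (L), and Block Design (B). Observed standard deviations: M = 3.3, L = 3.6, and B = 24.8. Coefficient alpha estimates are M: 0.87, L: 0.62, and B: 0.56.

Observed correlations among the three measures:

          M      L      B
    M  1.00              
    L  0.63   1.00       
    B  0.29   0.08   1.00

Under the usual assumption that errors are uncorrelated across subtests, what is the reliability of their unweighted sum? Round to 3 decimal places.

Var(M+L+B) = 3.3² + 3.6² + 24.8² + 2·[3.3·3.6·0.63 + 3.3·24.8·0.29 + 3.6·24.8·0.08] = 638.89 + 76.7208 = 715.611.
Under uncorrelated errors the observed covariances equal the true-score covariances, so only the own-variance terms attenuate.
True-score variance = [3.3²·0.87 + 3.6²·0.62 + 24.8²·0.56] + 76.7208 = 361.932 + 76.7208 = 438.653.
Reliability = 438.653 / 715.611 = 0.613.

0.613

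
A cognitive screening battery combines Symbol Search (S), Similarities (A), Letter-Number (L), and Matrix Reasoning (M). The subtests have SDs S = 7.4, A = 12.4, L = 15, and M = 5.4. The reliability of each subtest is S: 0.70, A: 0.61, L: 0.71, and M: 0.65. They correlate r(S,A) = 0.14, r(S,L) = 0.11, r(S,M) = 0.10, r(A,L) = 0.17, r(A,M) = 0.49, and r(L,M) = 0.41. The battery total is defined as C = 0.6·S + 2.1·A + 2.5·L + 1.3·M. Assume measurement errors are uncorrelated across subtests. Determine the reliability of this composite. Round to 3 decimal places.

Var(C) = 0.6²·7.4² + 2.1²·12.4² + 2.5²·15² + 1.3²·5.4² + 2·[1.26·7.4·12.4·0.14 + 1.5·7.4·15·0.11 + 0.78·7.4·5.4·0.10 + 5.25·12.4·15·0.17 + 2.73·12.4·5.4·0.49 + 3.25·15·5.4·0.41] = 2153.33 + 802.256 = 2955.58.
With uncorrelated errors the cross-covariances are all true-score covariance, so they carry over unchanged; only the diagonal terms shrink to ρᵢσᵢ².
True-score variance = [0.6²·7.4²·0.70 + 2.1²·12.4²·0.61 + 2.5²·15²·0.71 + 1.3²·5.4²·0.65] + 802.256 = 1457.9 + 802.256 = 2260.16.
Reliability = 2260.16 / 2955.58 = 0.765.

0.765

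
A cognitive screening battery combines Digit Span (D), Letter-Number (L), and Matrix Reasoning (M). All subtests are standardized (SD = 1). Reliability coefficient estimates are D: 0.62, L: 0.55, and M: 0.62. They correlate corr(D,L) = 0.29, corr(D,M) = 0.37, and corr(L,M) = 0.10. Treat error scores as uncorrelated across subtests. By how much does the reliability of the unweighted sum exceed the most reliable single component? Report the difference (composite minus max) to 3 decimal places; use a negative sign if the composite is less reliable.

Var(sum) = 3 + 1.52 = 4.52; true-score variance = 1.79 + 1.52 = 3.31; composite reliability = 0.7323.
Max component reliability = 0.6200.
Difference = 0.7323 − 0.6200 = 0.112.

0.112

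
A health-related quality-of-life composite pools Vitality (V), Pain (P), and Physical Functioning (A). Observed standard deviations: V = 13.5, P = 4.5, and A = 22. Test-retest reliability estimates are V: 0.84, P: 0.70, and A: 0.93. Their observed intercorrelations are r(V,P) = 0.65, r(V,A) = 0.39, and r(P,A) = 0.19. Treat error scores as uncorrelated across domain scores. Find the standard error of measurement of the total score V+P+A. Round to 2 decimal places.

8.31

Var(total) = 686.5 + 348.255 = 1034.76.
True-score variance = 617.385 + 348.255 = 965.64, so reliability = 0.9332.
Error variance = 1034.76 − 965.64 = 69.115; SEM = √69.115 = 8.31.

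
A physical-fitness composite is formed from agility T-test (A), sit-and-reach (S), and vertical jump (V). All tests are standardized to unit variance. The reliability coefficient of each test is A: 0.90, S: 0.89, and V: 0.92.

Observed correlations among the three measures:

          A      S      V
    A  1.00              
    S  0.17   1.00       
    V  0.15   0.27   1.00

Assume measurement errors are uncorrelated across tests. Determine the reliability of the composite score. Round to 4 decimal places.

Var(A+S+V) = 3 + 2·[0.17 + 0.15 + 0.27] = 3 + 1.18 = 4.18.
With uncorrelated errors the cross-covariances are all true-score covariance, so they carry over unchanged; only the diagonal terms shrink to ρᵢσᵢ².
True-score variance = [0.90 + 0.89 + 0.92] + 1.18 = 2.71 + 1.18 = 3.89.
Reliability = 3.89 / 4.18 = 0.9306.

0.9306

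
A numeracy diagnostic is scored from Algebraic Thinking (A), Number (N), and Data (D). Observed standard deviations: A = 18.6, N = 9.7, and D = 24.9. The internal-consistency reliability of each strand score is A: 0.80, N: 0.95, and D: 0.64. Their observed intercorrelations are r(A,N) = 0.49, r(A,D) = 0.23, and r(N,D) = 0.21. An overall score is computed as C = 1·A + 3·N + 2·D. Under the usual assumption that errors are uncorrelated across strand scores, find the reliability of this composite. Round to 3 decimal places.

0.808

Var(C) = 18.6² + 3²·9.7² + 2²·24.9² + 2·[3·18.6·9.7·0.49 + 2·18.6·24.9·0.23 + 6·9.7·24.9·0.21] = 3672.81 + 1565.18 = 5237.99.
With uncorrelated errors the cross-covariances are all true-score covariance, so they carry over unchanged; only the diagonal terms shrink to ρᵢσᵢ².
True-score variance = [18.6²·0.80 + 3²·9.7²·0.95 + 2²·24.9²·0.64] + 1565.18 = 2668.46 + 1565.18 = 4233.64.
Reliability = 4233.64 / 5237.99 = 0.808.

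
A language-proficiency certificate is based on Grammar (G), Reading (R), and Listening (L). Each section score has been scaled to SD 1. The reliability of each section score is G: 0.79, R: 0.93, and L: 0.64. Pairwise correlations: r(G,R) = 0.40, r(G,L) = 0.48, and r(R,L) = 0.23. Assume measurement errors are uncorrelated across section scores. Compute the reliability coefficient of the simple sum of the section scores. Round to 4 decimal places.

Var(G+R+L) = 3 + 2·[0.40 + 0.48 + 0.23] = 3 + 2.22 = 5.22.
With uncorrelated errors the cross-covariances are all true-score covariance, so they carry over unchanged; only the diagonal terms shrink to ρᵢσᵢ².
True-score variance = [0.79 + 0.93 + 0.64] + 2.22 = 2.36 + 2.22 = 4.58.
Reliability = 4.58 / 5.22 = 0.8774.

0.8774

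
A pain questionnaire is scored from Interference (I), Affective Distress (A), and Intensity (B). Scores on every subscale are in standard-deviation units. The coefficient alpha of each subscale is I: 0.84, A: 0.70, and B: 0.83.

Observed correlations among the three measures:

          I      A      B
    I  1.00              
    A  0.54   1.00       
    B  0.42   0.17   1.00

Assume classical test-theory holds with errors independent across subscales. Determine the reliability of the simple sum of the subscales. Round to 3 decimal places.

Var(I+A+B) = 3 + 2·[0.54 + 0.42 + 0.17] = 3 + 2.26 = 5.26.
Under uncorrelated errors the observed covariances equal the true-score covariances, so only the own-variance terms attenuate.
True-score variance = [0.84 + 0.70 + 0.83] + 2.26 = 2.37 + 2.26 = 4.63.
Reliability = 4.63 / 5.26 = 0.880.

0.880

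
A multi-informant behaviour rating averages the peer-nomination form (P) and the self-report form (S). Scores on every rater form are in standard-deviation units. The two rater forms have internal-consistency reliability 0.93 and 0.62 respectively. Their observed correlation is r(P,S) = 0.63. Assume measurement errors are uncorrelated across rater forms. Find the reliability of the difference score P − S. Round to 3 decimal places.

0.392

Var(P−S) = 1 + 1 − 2·0.63 = 2 − 1.26 = 0.74.
Because errors are independent across components, Cov(Tᵢ,Tⱼ) = Cov(Xᵢ,Xⱼ); the off-diagonal part of the true-score variance is the same as above.
True-score variance = [0.93 + 0.62] − 1.26 = 1.55 − 1.26 = 0.29.
Reliability = 0.29 / 0.74 = 0.392.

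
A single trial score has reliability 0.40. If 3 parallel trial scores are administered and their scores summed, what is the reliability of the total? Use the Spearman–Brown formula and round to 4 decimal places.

ρ_k = kρ / (1 + (k−1)ρ) = 3·0.40 / (1 + 2·0.40) = 1.200 / 1.800 = 0.6667.

0.6667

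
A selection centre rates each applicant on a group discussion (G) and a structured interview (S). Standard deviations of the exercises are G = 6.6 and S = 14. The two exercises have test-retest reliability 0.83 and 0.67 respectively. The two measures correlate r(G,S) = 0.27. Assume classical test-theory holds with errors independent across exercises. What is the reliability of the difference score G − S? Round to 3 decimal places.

Var(G−S) = 6.6² + 14² − 2·6.6·14·0.27 = 239.56 − 49.896 = 189.664.
With uncorrelated errors the cross-covariances are all true-score covariance, so they carry over unchanged; only the diagonal terms shrink to ρᵢσᵢ².
True-score variance = [6.6²·0.83 + 14²·0.67] − 49.896 = 167.475 − 49.896 = 117.579.
Reliability = 117.579 / 189.664 = 0.620.

0.620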